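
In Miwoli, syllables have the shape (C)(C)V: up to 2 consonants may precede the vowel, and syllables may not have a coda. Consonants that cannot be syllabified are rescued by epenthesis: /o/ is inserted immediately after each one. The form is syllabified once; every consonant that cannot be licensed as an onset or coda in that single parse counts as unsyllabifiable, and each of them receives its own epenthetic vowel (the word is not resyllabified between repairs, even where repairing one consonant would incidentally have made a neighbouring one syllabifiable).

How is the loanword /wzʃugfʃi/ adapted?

The consonants /w/, /g/ cannot be parsed into a legal (C)(C)V syllable (no codas are permitted; onsets may contain at most 2 consonants).
Epenthesis after each stranded consonant: /w/ → /wo/, /g/ → /go/.

wozʃugofʃi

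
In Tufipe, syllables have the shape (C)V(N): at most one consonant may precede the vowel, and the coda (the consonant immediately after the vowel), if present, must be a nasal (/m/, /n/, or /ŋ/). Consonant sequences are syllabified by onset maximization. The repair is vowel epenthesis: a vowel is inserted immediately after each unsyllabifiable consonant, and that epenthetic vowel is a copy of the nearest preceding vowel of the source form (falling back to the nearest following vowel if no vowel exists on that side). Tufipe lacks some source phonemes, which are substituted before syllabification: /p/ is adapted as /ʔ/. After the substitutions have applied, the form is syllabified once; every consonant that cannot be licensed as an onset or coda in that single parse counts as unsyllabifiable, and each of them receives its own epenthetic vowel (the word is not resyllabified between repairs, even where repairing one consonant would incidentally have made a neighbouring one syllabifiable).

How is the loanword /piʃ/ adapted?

ʔiʃi

Substitution: /p/ → /ʔ/, giving /ʔiʃ/.
Under (C)V(N), the unsyllabifiable consonants are /ʃ/ (only a nasal (/m/, /n/, or /ŋ/) is licensed in coda position; onsets are limited to one consonant).
Inserting the epenthetic vowel yields /ʃ/ → /ʃi/.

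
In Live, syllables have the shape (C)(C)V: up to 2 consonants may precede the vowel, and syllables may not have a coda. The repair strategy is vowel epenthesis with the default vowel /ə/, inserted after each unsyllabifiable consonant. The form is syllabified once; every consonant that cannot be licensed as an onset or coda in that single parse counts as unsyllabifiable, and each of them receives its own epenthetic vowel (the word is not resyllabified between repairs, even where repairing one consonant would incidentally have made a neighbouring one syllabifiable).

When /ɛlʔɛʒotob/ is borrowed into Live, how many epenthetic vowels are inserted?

1

The unsyllabifiable consonants are /b/; each receives one epenthetic vowel.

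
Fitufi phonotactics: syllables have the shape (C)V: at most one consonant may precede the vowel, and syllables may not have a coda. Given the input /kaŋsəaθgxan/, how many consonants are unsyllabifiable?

4

The consonants /ŋ/, /θ/, /g/, /n/ cannot be parsed into a legal (C)V syllable (no codas are permitted; onsets are limited to one consonant).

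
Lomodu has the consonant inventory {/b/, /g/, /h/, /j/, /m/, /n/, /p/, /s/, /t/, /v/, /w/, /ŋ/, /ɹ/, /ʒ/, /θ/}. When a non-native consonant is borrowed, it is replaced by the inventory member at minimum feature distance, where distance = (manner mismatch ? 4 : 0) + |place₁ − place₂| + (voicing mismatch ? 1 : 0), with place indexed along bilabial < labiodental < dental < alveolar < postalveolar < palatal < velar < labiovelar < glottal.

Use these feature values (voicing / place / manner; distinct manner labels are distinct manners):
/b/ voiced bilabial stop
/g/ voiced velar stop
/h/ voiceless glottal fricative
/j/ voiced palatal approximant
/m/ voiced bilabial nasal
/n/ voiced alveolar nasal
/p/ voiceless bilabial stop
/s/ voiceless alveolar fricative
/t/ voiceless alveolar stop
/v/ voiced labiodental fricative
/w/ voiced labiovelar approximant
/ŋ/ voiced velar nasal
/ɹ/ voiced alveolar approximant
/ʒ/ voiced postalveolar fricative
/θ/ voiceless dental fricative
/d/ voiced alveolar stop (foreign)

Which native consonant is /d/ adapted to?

/t/ is closest: same manner (stop), place distance 0 (alveolar→alveolar), voicing differs (+1); total 1. Next closest is /b/ at distance 3.

t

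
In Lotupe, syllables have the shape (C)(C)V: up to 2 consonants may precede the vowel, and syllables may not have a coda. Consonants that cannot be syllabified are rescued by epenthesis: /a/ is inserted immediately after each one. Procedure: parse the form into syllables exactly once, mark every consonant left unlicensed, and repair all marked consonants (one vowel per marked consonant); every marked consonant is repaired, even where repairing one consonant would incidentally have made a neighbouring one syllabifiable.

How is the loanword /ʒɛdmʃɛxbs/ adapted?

ʒɛdamʃɛxabasa

The consonants /d/, /x/, /b/, /s/ cannot be parsed into a legal (C)(C)V syllable (no codas are permitted; onsets may contain at most 2 consonants).
Epenthesis after each stranded consonant: /d/ → /da/, /x/ → /xa/, /b/ → /ba/, /s/ → /sa/.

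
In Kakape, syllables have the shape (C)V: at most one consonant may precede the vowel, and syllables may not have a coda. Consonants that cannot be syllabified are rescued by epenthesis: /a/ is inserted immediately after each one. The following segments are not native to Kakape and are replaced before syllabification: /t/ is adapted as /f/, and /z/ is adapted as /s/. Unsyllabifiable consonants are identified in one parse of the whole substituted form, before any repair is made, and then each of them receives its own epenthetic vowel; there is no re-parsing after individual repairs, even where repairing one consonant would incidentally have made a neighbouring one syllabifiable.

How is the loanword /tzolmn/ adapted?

fasolamana

Substitution: /t/ → /f/, /z/ → /s/, giving /fsolmn/.
The consonants /f/, /l/, /m/, /n/ cannot be parsed into a legal (C)V syllable (no codas are permitted; onsets are limited to one consonant).
Inserting the epenthetic vowel yields /f/ → /fa/, /l/ → /la/, /m/ → /ma/, /n/ → /na/.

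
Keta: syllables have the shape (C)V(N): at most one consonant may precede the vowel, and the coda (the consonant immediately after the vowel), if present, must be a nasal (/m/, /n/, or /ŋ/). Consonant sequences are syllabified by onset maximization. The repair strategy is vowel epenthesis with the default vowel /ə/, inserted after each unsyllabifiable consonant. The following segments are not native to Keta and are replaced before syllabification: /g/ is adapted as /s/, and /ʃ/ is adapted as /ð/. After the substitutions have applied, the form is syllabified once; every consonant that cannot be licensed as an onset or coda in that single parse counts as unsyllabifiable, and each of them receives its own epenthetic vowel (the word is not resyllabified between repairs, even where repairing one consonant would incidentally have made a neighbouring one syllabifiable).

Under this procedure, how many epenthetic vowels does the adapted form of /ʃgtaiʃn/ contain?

4

After substitution the input is /ðstaiðn/.
The unsyllabifiable consonants are /ð/, /s/, /ð/, /n/; each receives one epenthetic vowel.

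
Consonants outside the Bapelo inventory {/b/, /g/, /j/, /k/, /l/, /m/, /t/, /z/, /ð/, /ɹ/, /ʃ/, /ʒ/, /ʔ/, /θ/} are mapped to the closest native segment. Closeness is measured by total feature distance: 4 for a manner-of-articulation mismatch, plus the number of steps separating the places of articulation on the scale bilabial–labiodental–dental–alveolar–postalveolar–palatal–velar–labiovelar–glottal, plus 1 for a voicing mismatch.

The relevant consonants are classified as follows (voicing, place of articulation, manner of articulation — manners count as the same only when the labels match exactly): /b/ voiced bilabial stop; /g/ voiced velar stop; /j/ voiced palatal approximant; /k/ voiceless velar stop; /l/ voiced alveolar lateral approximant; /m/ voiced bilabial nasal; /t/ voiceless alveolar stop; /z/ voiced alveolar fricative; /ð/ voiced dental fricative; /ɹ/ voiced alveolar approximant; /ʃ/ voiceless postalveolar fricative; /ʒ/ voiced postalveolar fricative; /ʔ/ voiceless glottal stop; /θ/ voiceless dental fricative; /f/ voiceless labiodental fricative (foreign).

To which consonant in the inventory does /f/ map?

/θ/ is closest: same manner (fricative), place distance 1 (labiodental→dental), same voicing; total 1. Next closest is /ð/ at distance 2.

θ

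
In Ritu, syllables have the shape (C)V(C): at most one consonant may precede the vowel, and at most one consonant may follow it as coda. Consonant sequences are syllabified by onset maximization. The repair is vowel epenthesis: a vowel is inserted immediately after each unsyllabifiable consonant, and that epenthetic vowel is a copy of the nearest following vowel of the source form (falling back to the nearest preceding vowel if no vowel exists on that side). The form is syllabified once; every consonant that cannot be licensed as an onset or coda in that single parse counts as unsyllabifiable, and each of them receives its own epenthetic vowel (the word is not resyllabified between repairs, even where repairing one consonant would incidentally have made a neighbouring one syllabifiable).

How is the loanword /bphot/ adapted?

Syllabifying with onset maximization leaves /b/, /p/ stranded (at most one coda consonant is licensed; onsets are limited to one consonant).
Each unlicensed consonant becomes the onset of a new syllable: /b/ → /bo/, /p/ → /po/.

bopohot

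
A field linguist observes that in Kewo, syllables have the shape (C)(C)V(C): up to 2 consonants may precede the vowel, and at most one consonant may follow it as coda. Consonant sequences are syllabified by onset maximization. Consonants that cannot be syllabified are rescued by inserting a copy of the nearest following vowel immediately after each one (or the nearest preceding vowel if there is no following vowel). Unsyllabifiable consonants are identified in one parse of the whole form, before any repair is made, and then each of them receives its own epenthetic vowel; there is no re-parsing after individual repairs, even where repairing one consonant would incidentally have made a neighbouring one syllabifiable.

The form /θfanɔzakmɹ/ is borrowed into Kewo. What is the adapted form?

θfanɔzakmaɹa

Under (C)(C)V(C), the unsyllabifiable consonants are /m/, /ɹ/ (at most one coda consonant is licensed; onsets may contain at most 2 consonants).
Each unlicensed consonant becomes the onset of a new syllable: /m/ → /ma/, /ɹ/ → /ɹa/.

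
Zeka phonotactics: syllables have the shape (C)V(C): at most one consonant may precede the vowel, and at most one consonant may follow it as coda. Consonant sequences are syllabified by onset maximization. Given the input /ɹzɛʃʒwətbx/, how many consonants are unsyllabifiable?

Under (C)V(C), the unsyllabifiable consonants are /ɹ/, /ʒ/, /b/, /x/ (at most one coda consonant is licensed; onsets are limited to one consonant).

4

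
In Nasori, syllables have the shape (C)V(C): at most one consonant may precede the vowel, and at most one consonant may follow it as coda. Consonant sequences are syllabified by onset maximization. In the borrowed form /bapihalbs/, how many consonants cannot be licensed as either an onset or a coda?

2

Syllabifying with onset maximization leaves /b/, /s/ stranded (at most one coda consonant is licensed; onsets are limited to one consonant).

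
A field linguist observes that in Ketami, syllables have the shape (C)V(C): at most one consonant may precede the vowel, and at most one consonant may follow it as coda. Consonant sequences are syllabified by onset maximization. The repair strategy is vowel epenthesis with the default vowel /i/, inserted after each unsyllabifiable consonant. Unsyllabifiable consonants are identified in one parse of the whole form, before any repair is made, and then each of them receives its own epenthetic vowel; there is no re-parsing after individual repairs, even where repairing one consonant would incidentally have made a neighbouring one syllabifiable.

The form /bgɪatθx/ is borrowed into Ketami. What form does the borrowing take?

bigɪatθixi

Syllabifying with onset maximization leaves /b/, /θ/, /x/ stranded (at most one coda consonant is licensed; onsets are limited to one consonant).
Inserting the epenthetic vowel yields /b/ → /bi/, /θ/ → /θi/, /x/ → /xi/.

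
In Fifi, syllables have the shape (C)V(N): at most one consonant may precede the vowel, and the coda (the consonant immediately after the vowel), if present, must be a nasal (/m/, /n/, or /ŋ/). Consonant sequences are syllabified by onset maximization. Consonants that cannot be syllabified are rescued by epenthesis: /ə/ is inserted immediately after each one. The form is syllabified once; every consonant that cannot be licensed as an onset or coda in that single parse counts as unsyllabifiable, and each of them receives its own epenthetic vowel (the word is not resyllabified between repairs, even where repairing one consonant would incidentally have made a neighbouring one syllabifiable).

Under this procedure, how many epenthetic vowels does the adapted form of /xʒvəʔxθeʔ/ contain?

The unsyllabifiable consonants are /x/, /ʒ/, /ʔ/, /x/, /ʔ/; each receives one epenthetic vowel.

5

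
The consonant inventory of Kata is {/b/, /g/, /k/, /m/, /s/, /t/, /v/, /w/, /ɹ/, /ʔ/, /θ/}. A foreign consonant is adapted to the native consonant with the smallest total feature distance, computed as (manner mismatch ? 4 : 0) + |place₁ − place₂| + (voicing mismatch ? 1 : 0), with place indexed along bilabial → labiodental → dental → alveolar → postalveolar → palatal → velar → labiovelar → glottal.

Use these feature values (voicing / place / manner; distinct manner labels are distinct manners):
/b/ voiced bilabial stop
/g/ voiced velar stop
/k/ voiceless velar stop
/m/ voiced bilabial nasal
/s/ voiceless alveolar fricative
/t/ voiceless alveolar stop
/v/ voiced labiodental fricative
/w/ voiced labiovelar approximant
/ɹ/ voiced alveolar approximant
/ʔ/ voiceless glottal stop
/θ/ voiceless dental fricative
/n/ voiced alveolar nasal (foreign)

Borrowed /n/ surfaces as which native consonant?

/m/ is closest: same manner (nasal), place distance 3 (alveolar→bilabial), same voicing; total 3. Next closest is /ɹ/ at distance 4.

m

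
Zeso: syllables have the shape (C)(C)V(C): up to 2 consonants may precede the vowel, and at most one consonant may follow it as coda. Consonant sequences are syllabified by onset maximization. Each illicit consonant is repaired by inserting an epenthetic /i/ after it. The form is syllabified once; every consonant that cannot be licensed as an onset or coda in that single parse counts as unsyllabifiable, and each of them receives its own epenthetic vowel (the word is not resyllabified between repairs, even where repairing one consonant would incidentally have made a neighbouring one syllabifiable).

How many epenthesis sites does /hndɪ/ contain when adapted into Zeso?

The unsyllabifiable consonants are /h/; each receives one epenthetic vowel.

1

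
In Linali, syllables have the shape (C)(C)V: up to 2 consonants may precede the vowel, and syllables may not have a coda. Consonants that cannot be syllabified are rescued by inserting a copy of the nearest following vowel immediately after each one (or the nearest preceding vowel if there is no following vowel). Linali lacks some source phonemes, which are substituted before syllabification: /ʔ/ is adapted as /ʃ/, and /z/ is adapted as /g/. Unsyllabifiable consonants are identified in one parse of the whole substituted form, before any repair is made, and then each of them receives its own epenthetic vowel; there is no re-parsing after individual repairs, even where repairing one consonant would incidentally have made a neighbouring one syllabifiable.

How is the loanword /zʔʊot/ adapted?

gʃʊoto

Substitution: /z/ → /g/, /ʔ/ → /ʃ/, giving /gʃʊot/.
Under (C)(C)V, the unsyllabifiable consonants are /t/ (no codas are permitted; onsets may contain at most 2 consonants).
Each unlicensed consonant becomes the onset of a new syllable: /t/ → /to/.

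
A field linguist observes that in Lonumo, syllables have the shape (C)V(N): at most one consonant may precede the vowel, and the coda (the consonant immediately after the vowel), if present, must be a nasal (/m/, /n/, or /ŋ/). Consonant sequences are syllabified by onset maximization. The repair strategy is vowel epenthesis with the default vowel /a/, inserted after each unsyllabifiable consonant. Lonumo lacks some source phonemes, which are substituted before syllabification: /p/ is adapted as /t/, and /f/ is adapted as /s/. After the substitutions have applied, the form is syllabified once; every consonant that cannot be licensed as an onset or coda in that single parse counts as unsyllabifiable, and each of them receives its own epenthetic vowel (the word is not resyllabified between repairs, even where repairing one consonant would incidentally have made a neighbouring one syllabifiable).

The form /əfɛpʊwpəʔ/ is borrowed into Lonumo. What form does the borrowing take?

əsɛtʊwatəʔa

Substitution: /f/ → /s/, /p/ → /t/, giving /əsɛtʊwtəʔ/.
Syllabifying with onset maximization leaves /w/, /ʔ/ stranded (only a nasal (/m/, /n/, or /ŋ/) is licensed in coda position; onsets are limited to one consonant).
Epenthesis after each stranded consonant: /w/ → /wa/, /ʔ/ → /ʔa/.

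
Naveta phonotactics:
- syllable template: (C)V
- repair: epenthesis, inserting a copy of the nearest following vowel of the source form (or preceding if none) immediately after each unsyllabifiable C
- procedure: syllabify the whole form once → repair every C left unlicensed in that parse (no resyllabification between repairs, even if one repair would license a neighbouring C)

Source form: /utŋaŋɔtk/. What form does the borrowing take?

Under (C)V, the unsyllabifiable consonants are /t/, /t/, /k/ (no codas are permitted; onsets are limited to one consonant).
Each unlicensed consonant becomes the onset of a new syllable: /t/ → /ta/, /t/ → /tɔ/, /k/ → /kɔ/.

utaŋaŋɔtɔkɔ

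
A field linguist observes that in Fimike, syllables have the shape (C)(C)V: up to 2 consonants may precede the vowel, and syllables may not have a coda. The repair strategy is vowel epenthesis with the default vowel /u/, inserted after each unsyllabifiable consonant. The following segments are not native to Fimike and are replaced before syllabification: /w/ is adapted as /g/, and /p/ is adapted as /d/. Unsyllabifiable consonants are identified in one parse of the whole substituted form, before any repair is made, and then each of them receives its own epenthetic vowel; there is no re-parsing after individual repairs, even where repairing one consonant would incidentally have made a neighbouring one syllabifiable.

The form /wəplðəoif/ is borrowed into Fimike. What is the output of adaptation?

Substitution: /w/ → /g/, /p/ → /d/, giving /gədlðəoif/.
The consonants /d/, /f/ cannot be parsed into a legal (C)(C)V syllable (no codas are permitted; onsets may contain at most 2 consonants).
Each unlicensed consonant becomes the onset of a new syllable: /d/ → /du/, /f/ → /fu/.

gədulðəoifu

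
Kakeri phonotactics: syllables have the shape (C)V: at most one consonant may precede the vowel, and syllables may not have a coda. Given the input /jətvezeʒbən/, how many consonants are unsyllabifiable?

Under (C)V, the unsyllabifiable consonants are /t/, /ʒ/, /n/ (no codas are permitted; onsets are limited to one consonant).

3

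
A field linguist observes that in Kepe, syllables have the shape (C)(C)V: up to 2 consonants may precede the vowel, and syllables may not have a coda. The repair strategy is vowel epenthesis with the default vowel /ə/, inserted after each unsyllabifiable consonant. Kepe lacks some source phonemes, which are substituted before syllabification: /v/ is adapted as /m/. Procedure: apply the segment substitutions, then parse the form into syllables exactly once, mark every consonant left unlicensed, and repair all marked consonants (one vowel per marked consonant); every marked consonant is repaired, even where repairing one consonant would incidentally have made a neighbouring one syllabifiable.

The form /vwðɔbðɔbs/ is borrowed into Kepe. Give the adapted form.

Substitution: /v/ → /m/, giving /mwðɔbðɔbs/.
Syllabifying with onset maximization leaves /m/, /b/, /s/ stranded (no codas are permitted; onsets may contain at most 2 consonants).
Each unlicensed consonant becomes the onset of a new syllable: /m/ → /mə/, /b/ → /bə/, /s/ → /sə/.

məwðɔbðɔbəsə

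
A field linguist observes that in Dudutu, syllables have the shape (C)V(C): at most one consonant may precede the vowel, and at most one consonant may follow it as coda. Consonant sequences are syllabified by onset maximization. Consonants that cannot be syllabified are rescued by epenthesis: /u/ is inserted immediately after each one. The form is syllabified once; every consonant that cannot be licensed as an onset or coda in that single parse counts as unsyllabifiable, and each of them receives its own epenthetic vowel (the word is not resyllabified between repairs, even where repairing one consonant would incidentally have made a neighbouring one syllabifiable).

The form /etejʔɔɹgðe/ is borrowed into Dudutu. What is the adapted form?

Under (C)V(C), the unsyllabifiable consonants are /g/ (at most one coda consonant is licensed; onsets are limited to one consonant).
Inserting the epenthetic vowel yields /g/ → /gu/.

etejʔɔɹguðe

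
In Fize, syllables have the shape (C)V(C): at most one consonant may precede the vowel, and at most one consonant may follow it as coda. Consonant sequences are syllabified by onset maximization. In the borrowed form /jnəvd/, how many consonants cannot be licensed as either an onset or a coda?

2

The consonants /j/, /d/ cannot be parsed into a legal (C)V(C) syllable (at most one coda consonant is licensed; onsets are limited to one consonant).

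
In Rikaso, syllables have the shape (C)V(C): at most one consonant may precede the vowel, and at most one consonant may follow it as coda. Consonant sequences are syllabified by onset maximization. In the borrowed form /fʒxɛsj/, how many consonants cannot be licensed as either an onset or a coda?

Under (C)V(C), the unsyllabifiable consonants are /f/, /ʒ/, /j/ (at most one coda consonant is licensed; onsets are limited to one consonant).

3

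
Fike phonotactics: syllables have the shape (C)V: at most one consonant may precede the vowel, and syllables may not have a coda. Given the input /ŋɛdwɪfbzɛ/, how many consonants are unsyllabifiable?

The consonants /d/, /f/, /b/ cannot be parsed into a legal (C)V syllable (no codas are permitted; onsets are limited to one consonant).

3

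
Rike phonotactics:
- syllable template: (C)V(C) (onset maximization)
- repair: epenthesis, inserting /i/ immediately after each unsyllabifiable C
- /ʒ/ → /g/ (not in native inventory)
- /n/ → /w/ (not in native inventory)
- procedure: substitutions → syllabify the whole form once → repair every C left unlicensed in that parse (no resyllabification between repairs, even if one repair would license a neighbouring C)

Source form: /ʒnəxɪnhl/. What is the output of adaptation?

Substitution: /ʒ/ → /g/, /n/ → /w/, giving /gwəxɪwhl/.
Under (C)V(C), the unsyllabifiable consonants are /g/, /h/, /l/ (at most one coda consonant is licensed; onsets are limited to one consonant).
Each unlicensed consonant becomes the onset of a new syllable: /g/ → /gi/, /h/ → /hi/, /l/ → /li/.

giwəxɪwhili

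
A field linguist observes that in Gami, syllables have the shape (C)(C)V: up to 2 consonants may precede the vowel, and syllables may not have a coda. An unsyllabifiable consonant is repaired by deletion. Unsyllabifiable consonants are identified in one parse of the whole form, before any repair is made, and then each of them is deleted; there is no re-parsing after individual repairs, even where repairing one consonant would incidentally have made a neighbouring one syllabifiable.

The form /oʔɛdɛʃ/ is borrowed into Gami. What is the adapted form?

Syllabifying with onset maximization leaves /ʃ/ stranded (no codas are permitted; onsets may contain at most 2 consonants).
Each unlicensed consonant is deleted: /ʃ/.

oʔɛdɛ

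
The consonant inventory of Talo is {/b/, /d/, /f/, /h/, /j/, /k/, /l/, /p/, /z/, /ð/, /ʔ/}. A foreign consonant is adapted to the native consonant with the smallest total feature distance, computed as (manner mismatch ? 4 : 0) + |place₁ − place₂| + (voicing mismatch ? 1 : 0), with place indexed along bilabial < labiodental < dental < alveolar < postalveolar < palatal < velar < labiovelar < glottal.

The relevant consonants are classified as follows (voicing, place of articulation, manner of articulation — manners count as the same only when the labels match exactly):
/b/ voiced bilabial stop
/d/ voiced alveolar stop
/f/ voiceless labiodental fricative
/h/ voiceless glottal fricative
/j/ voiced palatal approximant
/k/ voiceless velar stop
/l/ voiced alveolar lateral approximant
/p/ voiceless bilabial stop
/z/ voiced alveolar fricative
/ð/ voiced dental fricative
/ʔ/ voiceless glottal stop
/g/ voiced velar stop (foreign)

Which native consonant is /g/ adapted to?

/k/ is closest: same manner (stop), place distance 0 (velar→velar), voicing differs (+1); total 1. Next closest is /d/ at distance 3.

k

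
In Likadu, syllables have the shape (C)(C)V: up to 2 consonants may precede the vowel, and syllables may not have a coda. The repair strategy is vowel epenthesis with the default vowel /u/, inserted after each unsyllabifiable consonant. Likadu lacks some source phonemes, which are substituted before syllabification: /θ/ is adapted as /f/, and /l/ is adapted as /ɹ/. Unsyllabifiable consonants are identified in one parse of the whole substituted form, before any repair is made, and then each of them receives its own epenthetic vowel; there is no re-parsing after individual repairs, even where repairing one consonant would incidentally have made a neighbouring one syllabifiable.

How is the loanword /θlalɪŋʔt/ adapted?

Substitution: /θ/ → /f/, /l/ → /ɹ/, giving /fɹaɹɪŋʔt/.
The consonants /ŋ/, /ʔ/, /t/ cannot be parsed into a legal (C)(C)V syllable (no codas are permitted; onsets may contain at most 2 consonants).
Inserting the epenthetic vowel yields /ŋ/ → /ŋu/, /ʔ/ → /ʔu/, /t/ → /tu/.

fɹaɹɪŋuʔutu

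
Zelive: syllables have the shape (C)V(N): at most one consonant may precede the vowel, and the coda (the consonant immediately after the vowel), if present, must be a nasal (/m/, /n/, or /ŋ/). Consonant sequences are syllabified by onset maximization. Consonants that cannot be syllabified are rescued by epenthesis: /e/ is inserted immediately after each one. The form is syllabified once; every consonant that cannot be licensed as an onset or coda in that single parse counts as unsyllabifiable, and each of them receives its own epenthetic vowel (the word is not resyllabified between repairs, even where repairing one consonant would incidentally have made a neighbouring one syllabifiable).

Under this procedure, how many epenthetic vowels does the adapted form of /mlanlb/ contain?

The unsyllabifiable consonants are /m/, /l/, /b/; each receives one epenthetic vowel.

3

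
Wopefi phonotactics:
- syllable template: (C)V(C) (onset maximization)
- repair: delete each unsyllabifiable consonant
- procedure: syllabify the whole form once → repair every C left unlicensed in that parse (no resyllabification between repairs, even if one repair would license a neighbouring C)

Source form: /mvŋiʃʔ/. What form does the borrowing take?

ŋiʃ

Syllabifying with onset maximization leaves /m/, /v/, /ʔ/ stranded (at most one coda consonant is licensed; onsets are limited to one consonant).
Deleting the stranded consonants removes /m/, /v/, /ʔ/.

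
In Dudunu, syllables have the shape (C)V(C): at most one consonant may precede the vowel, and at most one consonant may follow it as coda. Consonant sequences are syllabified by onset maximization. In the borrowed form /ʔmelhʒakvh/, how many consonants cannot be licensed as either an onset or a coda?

Syllabifying with onset maximization leaves /ʔ/, /h/, /v/, /h/ stranded (at most one coda consonant is licensed; onsets are limited to one consonant).

4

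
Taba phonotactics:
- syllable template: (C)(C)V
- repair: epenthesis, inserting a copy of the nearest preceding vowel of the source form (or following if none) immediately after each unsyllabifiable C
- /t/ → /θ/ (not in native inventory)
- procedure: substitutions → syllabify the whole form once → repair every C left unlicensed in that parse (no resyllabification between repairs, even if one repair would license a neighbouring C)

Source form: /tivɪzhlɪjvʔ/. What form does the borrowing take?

θivɪzɪhlɪjɪvɪʔɪ

Substitution: /t/ → /θ/, giving /θivɪzhlɪjvʔ/.
Syllabifying with onset maximization leaves /z/, /j/, /v/, /ʔ/ stranded (no codas are permitted; onsets may contain at most 2 consonants).
Epenthesis after each stranded consonant: /z/ → /zɪ/, /j/ → /jɪ/, /v/ → /vɪ/, /ʔ/ → /ʔɪ/.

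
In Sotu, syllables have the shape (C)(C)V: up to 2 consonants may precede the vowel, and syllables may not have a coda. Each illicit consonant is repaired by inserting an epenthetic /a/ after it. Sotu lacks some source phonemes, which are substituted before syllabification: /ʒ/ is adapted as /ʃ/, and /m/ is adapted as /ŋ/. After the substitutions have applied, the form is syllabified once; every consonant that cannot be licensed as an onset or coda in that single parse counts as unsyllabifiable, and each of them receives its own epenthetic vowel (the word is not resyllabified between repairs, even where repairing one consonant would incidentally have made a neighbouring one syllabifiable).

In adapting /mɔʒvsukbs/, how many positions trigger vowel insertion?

After substitution the input is /ŋɔʃvsukbs/.
The unsyllabifiable consonants are /ʃ/, /k/, /b/, /s/; each receives one epenthetic vowel.

4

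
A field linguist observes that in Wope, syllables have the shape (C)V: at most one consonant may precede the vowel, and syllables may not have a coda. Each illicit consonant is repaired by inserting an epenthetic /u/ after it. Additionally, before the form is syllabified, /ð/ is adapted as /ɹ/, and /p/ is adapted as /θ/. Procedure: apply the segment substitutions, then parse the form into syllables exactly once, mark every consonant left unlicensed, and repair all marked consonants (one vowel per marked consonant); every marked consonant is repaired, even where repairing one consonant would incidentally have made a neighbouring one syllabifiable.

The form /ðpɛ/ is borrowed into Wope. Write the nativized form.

Substitution: /ð/ → /ɹ/, /p/ → /θ/, giving /ɹθɛ/.
The consonants /ɹ/ cannot be parsed into a legal (C)V syllable (no codas are permitted; onsets are limited to one consonant).
Inserting the epenthetic vowel yields /ɹ/ → /ɹu/.

ɹuθɛ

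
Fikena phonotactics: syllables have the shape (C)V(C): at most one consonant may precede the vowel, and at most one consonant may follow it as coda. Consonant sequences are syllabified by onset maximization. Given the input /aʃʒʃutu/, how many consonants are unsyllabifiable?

1

Syllabifying with onset maximization leaves /ʒ/ stranded (at most one coda consonant is licensed; onsets are limited to one consonant).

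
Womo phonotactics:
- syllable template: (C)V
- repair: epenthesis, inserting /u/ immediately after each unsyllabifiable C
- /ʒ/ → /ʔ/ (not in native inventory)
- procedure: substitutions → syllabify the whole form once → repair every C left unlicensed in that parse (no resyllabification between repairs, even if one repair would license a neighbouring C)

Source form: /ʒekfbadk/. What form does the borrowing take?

Substitution: /ʒ/ → /ʔ/, giving /ʔekfbadk/.
Syllabifying with onset maximization leaves /k/, /f/, /d/, /k/ stranded (no codas are permitted; onsets are limited to one consonant).
Inserting the epenthetic vowel yields /k/ → /ku/, /f/ → /fu/, /d/ → /du/, /k/ → /ku/.

ʔekufubaduku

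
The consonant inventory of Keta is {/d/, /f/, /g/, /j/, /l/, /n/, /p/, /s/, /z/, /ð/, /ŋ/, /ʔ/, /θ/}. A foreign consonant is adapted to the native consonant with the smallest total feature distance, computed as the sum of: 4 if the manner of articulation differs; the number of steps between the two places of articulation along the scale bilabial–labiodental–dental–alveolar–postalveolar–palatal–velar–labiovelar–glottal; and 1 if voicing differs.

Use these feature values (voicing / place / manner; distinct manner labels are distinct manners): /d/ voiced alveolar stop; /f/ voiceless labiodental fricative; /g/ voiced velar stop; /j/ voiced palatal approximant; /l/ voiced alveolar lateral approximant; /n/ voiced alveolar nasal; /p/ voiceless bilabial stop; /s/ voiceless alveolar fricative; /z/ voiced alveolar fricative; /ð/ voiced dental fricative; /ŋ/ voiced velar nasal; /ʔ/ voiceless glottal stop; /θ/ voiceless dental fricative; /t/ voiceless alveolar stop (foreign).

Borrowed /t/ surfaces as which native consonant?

d

/d/ is closest: same manner (stop), place distance 0 (alveolar→alveolar), voicing differs (+1); total 1. Next closest is /p/ at distance 3.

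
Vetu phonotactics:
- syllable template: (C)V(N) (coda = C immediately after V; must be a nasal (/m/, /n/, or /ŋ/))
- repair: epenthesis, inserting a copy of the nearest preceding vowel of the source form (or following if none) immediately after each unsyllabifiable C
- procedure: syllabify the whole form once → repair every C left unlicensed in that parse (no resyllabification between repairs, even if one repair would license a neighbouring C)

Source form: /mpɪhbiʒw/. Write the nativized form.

mɪpɪhɪbiʒiwi

Under (C)V(N), the unsyllabifiable consonants are /m/, /h/, /ʒ/, /w/ (only a nasal (/m/, /n/, or /ŋ/) is licensed in coda position; onsets are limited to one consonant).
Inserting the epenthetic vowel yields /m/ → /mɪ/, /h/ → /hɪ/, /ʒ/ → /ʒi/, /w/ → /wi/.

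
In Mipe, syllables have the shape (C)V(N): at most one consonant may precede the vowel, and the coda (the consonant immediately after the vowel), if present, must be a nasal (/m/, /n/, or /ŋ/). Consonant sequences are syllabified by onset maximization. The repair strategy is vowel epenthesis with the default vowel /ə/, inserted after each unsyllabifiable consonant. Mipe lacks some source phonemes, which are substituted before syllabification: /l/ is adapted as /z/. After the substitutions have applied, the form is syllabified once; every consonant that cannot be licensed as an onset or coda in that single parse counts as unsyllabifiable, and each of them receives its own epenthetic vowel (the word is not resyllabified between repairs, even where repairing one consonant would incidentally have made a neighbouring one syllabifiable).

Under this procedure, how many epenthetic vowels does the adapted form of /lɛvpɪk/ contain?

2

After substitution the input is /zɛvpɪk/.
The unsyllabifiable consonants are /v/, /k/; each receives one epenthetic vowel.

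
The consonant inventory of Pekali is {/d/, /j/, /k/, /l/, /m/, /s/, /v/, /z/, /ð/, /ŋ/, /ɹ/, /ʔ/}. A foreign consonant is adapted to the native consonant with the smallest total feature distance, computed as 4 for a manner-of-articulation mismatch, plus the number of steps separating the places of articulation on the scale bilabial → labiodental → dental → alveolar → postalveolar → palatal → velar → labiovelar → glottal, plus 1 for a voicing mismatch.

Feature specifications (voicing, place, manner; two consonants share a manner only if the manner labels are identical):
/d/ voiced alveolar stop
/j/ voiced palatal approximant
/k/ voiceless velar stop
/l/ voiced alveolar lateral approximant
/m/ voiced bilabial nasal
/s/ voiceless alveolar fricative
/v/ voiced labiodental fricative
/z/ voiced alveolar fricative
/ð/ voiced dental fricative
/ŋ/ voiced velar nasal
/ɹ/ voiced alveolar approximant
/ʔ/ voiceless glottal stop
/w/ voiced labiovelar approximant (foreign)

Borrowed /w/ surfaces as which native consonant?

j

/j/ is closest: same manner (approximant), place distance 2 (labiovelar→palatal), same voicing; total 2. Next closest is /ɹ/ at distance 4.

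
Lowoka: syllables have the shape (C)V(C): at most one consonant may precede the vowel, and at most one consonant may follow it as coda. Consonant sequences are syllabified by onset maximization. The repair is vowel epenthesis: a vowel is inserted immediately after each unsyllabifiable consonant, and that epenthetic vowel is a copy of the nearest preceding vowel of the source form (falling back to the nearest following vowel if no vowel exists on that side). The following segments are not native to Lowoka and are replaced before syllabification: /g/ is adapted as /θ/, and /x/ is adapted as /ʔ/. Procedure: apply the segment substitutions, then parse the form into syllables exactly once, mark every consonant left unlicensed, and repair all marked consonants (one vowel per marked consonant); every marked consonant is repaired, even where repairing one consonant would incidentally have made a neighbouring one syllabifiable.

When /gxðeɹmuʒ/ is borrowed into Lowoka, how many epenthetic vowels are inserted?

2

After substitution the input is /θʔðeɹmuʒ/.
The unsyllabifiable consonants are /θ/, /ʔ/; each receives one epenthetic vowel.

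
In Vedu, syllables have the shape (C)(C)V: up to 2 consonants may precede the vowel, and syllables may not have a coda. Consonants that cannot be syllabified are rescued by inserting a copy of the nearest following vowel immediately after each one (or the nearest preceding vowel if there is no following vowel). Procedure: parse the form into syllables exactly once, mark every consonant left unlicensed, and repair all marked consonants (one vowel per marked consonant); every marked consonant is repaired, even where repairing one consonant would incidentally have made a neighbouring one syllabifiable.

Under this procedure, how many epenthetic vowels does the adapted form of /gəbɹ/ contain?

2

The unsyllabifiable consonants are /b/, /ɹ/; each receives one epenthetic vowel.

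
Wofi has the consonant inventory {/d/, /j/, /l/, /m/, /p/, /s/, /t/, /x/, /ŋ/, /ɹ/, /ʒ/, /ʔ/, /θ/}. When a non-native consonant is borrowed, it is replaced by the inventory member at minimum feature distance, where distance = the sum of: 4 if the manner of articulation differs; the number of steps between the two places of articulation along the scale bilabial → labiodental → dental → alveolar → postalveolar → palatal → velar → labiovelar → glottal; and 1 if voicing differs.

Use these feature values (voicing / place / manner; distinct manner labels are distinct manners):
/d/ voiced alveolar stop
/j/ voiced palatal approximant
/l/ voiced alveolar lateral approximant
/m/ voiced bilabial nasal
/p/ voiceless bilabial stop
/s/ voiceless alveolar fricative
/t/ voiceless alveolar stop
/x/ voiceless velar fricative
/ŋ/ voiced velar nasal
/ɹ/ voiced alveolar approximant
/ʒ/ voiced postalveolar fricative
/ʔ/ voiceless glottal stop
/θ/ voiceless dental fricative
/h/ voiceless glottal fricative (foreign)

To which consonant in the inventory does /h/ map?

x

/x/ is closest: same manner (fricative), place distance 2 (glottal→velar), same voicing; total 2. Next closest is /ʔ/ at distance 4.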